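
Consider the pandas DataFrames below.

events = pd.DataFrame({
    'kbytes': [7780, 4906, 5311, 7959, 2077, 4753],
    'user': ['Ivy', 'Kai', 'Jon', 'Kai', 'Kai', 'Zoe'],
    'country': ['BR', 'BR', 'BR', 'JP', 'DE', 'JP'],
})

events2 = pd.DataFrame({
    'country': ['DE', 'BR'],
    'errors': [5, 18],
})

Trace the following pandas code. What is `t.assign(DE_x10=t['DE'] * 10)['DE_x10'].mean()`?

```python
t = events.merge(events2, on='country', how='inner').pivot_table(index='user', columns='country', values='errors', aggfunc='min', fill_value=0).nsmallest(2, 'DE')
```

0.0

merge on 'country' (how='inner') → 4 rows:
   kbytes user country  errors
0    7780  Ivy      BR      18
1    4906  Kai      BR      18
2    5311  Jon      BR      18
3    2077  Kai      DE       5
pivot: rows=user, cols=country, min(errors):
country  BR  DE
user           
Ivy      18   0
Jon      18   0
Kai      18   5
take 2 rows with smallest DE:
country  BR  DE
user           
Ivy      18   0
Jon      18   0
add column DE_x10 = t['DE'] * 10:
country  BR  DE  DE_x10
user                   
Ivy      18   0       0
Jon      18   0       0
mean of column 'DE_x10' → 0.0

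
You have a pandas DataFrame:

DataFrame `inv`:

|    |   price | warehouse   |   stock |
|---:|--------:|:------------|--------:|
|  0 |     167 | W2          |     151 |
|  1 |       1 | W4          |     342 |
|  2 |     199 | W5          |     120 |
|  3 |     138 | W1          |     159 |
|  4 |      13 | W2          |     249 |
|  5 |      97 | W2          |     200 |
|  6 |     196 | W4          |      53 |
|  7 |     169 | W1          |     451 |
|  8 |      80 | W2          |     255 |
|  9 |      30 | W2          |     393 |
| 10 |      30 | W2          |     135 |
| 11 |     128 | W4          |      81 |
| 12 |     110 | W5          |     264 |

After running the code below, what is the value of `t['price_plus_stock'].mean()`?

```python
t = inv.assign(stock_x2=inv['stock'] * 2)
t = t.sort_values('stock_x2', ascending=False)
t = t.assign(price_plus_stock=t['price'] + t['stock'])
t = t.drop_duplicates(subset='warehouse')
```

add column stock_x2 = inv['stock'] * 2:
    price warehouse  stock  stock_x2
0     167        W2    151       302
1       1        W4    342       684
2     199        W5    120       240
3     138        W1    159       318
4      13        W2    249       498
5      97        W2    200       400
6     196        W4     53       106
7     169        W1    451       902
8      80        W2    255       510
9      30        W2    393       786
10     30        W2    135       270
11    128        W4     81       162
12    110        W5    264       528
sort by stock_x2 descending:
    price warehouse  stock  stock_x2
7     169        W1    451       902
9      30        W2    393       786
1       1        W4    342       684
12    110        W5    264       528
8      80        W2    255       510
4      13        W2    249       498
5      97        W2    200       400
3     138        W1    159       318
0     167        W2    151       302
10     30        W2    135       270
2     199        W5    120       240
11    128        W4     81       162
6     196        W4     53       106
add column price_plus_stock = t['price'] + t['stock']:
    price warehouse  stock  stock_x2  price_plus_stock
7     169        W1    451       902               620
9      30        W2    393       786               423
1       1        W4    342       684               343
12    110        W5    264       528               374
8      80        W2    255       510               335
4      13        W2    249       498               262
5      97        W2    200       400               297
3     138        W1    159       318               297
0     167        W2    151       302               318
10     30        W2    135       270               165
2     199        W5    120       240               319
11    128        W4     81       162               209
6     196        W4     53       106               249
drop duplicate warehouse (keep=first):
    price warehouse  stock  stock_x2  price_plus_stock
7     169        W1    451       902               620
9      30        W2    393       786               423
1       1        W4    342       684               343
12    110        W5    264       528               374
Taking the mean of column 'price_plus_stock' gives 440.0.

440.0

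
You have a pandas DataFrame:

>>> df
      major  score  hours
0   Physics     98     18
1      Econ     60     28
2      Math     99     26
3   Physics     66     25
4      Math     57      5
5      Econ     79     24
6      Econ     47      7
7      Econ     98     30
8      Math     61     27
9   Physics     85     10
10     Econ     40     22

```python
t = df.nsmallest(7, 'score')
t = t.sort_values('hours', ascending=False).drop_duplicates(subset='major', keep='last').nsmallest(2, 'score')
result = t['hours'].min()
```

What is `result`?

5

take 7 rows with smallest score:
      major  score  hours
10     Econ     40     22
6      Econ     47      7
4      Math     57      5
1      Econ     60     28
8      Math     61     27
3   Physics     66     25
5      Econ     79     24
sort by hours descending:
      major  score  hours
1      Econ     60     28
8      Math     61     27
3   Physics     66     25
5      Econ     79     24
10     Econ     40     22
6      Econ     47      7
4      Math     57      5
drop duplicate major (keep=last):
     major  score  hours
3  Physics     66     25
6     Econ     47      7
4     Math     57      5
take 2 rows with smallest score:
  major  score  hours
6  Econ     47      7
4  Math     57      5
So min() = 5.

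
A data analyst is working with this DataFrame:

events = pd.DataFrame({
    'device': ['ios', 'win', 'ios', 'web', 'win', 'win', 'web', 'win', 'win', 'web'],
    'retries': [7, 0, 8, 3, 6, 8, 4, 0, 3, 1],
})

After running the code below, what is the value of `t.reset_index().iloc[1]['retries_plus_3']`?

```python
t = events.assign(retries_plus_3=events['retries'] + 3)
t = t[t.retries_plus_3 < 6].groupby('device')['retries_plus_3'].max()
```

add column retries_plus_3 = events['retries'] + 3:
  device  retries  retries_plus_3
0    ios        7              10
1    win        0               3
2    ios        8              11
3    web        3               6
4    win        6               9
5    win        8              11
6    web        4               7
7    win        0               3
8    win        3               6
9    web        1               4
filter rows where retries_plus_3 < 6:
  device  retries  retries_plus_3
1    win        0               3
7    win        0               3
9    web        1               4
group by device, max of retries_plus_3:
device
web    4
win    3
Name: retries_plus_3, dtype: int64
reset_index():
  device  retries_plus_3
0    web               4
1    win               3
Then the value at position 1, column 'retries_plus_3': 3

3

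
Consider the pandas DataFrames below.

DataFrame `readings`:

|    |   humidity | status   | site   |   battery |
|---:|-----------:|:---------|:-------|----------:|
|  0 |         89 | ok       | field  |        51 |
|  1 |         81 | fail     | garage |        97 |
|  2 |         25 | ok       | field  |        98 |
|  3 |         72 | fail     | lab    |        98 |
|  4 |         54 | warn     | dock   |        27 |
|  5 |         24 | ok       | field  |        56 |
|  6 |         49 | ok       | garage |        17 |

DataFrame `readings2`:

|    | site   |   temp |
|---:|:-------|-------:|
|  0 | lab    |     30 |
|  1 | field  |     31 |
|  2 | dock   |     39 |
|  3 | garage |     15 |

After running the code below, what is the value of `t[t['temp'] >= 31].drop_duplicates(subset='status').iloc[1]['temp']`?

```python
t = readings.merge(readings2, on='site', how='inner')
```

merge on 'site' (how='inner') → 7 rows:
   humidity status    site  battery  temp
0        89     ok   field       51    31
1        81   fail  garage       97    15
2        25     ok   field       98    31
3        72   fail     lab       98    30
4        54   warn    dock       27    39
5        24     ok   field       56    31
6        49     ok  garage       17    15
filter rows where temp >= 31:
   humidity status   site  battery  temp
0        89     ok  field       51    31
2        25     ok  field       98    31
4        54   warn   dock       27    39
5        24     ok  field       56    31
drop duplicate status (keep=first):
   humidity status   site  battery  temp
0        89     ok  field       51    31
4        54   warn   dock       27    39

39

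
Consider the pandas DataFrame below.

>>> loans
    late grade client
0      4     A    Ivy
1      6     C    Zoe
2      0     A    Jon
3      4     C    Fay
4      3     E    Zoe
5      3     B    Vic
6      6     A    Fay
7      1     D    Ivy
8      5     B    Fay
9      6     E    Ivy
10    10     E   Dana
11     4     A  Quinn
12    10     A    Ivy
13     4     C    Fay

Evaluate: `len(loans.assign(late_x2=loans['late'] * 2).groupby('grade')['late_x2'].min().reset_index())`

5

add column late_x2 = loans['late'] * 2:
    late grade client  late_x2
0      4     A    Ivy        8
1      6     C    Zoe       12
2      0     A    Jon        0
3      4     C    Fay        8
4      3     E    Zoe        6
5      3     B    Vic        6
6      6     A    Fay       12
7      1     D    Ivy        2
8      5     B    Fay       10
9      6     E    Ivy       12
10    10     E   Dana       20
11     4     A  Quinn        8
12    10     A    Ivy       20
13     4     C    Fay        8
group by grade, min of late_x2:
grade
A    0
B    6
C    8
D    2
E    6
Name: late_x2, dtype: int64
reset_index():
  grade  late_x2
0     A        0
1     B        6
2     C        8
3     D        2
4     E        6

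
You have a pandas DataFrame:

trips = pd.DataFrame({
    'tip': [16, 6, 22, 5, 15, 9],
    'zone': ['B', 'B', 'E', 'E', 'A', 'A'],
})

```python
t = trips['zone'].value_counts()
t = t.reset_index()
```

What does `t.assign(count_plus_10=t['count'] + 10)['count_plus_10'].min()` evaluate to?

12

value_counts of zone:
zone
B    2
E    2
A    2
Name: count, dtype: int64
reset_index():
  zone  count
0    B      2
1    E      2
2    A      2
add column count_plus_10 = t['count'] + 10:
  zone  count  count_plus_10
0    B      2             12
1    E      2             12
2    A      2             12
Reading off the min of column 'count_plus_10', we get 12.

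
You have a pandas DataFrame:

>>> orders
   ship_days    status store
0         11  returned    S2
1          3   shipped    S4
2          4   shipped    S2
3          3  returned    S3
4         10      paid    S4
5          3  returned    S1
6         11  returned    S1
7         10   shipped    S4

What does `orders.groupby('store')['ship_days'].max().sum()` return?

group by store, max of ship_days:
store
S1    11
S2    11
S3     3
S4    10
Name: ship_days, dtype: int64
Taking the sum of the resulting series gives 35.

35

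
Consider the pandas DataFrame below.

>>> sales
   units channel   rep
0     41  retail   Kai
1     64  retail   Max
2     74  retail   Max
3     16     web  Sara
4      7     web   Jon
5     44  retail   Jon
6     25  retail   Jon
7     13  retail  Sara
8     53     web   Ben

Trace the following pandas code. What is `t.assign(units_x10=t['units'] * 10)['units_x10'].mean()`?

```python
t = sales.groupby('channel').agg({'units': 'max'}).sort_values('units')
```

group by channel, max of units:
         units
channel       
retail      74
web         53
sort by units:
         units
channel       
web         53
retail      74
add column units_x10 = t['units'] * 10:
         units  units_x10
channel                  
web         53        530
retail      74        740
Hence 635.0.

635.0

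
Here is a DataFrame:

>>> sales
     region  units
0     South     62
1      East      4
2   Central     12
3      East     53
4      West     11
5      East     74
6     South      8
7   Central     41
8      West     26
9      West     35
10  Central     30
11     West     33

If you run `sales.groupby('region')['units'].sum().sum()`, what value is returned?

group by region, sum of units:
region
Central     83
East       131
South       70
West       105
Name: units, dtype: int64
The sum of the resulting series is 389.

389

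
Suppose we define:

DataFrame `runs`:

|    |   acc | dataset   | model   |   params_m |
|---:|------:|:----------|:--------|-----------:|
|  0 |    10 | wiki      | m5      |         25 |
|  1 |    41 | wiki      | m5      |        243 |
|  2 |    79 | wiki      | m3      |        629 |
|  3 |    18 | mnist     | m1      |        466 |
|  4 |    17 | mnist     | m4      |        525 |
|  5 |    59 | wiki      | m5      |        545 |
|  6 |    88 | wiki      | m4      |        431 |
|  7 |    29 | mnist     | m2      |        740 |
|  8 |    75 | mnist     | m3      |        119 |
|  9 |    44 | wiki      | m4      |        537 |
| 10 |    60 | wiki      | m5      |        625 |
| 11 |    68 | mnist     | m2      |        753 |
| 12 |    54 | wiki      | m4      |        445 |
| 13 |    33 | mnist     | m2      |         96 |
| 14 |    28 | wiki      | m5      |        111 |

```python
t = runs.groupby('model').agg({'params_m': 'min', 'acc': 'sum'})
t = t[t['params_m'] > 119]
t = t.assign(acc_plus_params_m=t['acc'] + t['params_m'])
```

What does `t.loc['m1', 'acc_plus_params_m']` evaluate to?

484

group by model: min(params_m), sum(acc):
       params_m  acc
model               
m1          466   18
m2           96  130
m3          119  154
m4          431  203
m5           25  198
filter rows where params_m > 119:
       params_m  acc
model               
m1          466   18
m4          431  203
add column acc_plus_params_m = t['acc'] + t['params_m']:
       params_m  acc  acc_plus_params_m
model                                  
m1          466   18                484
m4          431  203                634
The value at row 'm1', column 'acc_plus_params_m' is 484.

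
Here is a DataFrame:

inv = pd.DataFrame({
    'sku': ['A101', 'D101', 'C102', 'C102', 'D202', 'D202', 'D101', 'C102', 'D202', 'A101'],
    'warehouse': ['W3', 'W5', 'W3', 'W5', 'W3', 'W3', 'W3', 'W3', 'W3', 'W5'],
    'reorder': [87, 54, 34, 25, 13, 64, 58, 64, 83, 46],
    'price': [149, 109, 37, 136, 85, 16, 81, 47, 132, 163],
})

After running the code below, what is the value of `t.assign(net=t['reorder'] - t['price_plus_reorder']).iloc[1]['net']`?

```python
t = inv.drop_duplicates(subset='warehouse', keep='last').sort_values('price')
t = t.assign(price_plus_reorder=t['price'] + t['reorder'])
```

-163

drop duplicate warehouse (keep=last):
    sku warehouse  reorder  price
8  D202        W3       83    132
9  A101        W5       46    163
sort by price:
    sku warehouse  reorder  price
8  D202        W3       83    132
9  A101        W5       46    163
add column price_plus_reorder = t['price'] + t['reorder']:
    sku warehouse  reorder  price  price_plus_reorder
8  D202        W3       83    132                 215
9  A101        W5       46    163                 209
add column net = t['reorder'] - t['price_plus_reorder']:
    sku warehouse  reorder  price  price_plus_reorder  net
8  D202        W3       83    132                 215 -132
9  A101        W5       46    163                 209 -163
Reading off the value at position 1, column 'net', we get -163.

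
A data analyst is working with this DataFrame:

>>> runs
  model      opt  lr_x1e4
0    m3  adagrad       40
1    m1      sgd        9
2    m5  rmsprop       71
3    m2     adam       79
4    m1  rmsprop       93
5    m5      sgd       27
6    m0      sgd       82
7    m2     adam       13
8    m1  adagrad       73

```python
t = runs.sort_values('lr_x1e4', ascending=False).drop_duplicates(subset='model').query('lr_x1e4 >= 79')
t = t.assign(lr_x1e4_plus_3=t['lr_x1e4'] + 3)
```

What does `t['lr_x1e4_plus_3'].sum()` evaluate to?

263

sort by lr_x1e4 descending:
  model      opt  lr_x1e4
4    m1  rmsprop       93
6    m0      sgd       82
3    m2     adam       79
8    m1  adagrad       73
2    m5  rmsprop       71
0    m3  adagrad       40
5    m5      sgd       27
7    m2     adam       13
1    m1      sgd        9
drop duplicate model (keep=first):
  model      opt  lr_x1e4
4    m1  rmsprop       93
6    m0      sgd       82
3    m2     adam       79
2    m5  rmsprop       71
0    m3  adagrad       40
filter rows where lr_x1e4 >= 79:
  model      opt  lr_x1e4
4    m1  rmsprop       93
6    m0      sgd       82
3    m2     adam       79
add column lr_x1e4_plus_3 = t['lr_x1e4'] + 3:
  model      opt  lr_x1e4  lr_x1e4_plus_3
4    m1  rmsprop       93              96
6    m0      sgd       82              85
3    m2     adam       79              82
Then the sum of column 'lr_x1e4_plus_3': 263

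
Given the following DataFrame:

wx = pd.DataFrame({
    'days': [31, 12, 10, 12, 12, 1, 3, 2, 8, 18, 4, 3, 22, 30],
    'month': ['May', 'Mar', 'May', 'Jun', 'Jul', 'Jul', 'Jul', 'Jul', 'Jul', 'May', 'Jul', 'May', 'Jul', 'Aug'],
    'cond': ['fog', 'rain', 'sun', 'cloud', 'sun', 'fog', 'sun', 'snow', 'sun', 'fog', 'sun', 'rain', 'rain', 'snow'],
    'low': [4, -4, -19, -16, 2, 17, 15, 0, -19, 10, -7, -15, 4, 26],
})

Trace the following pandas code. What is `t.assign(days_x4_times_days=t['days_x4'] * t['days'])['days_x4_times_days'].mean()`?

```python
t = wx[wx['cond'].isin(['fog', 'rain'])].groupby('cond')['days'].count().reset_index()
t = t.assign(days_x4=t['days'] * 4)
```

36.0

filter rows where cond in ['fog', 'rain']:
    days month  cond  low
0     31   May   fog    4
1     12   Mar  rain   -4
5      1   Jul   fog   17
9     18   May   fog   10
11     3   May  rain  -15
12    22   Jul  rain    4
group by cond, count of days:
cond
fog     3
rain    3
Name: days, dtype: int64
reset_index():
   cond  days
0   fog     3
1  rain     3
add column days_x4 = t['days'] * 4:
   cond  days  days_x4
0   fog     3       12
1  rain     3       12
add column days_x4_times_days = t['days_x4'] * t['days']:
   cond  days  days_x4  days_x4_times_days
0   fog     3       12                  36
1  rain     3       12                  36
The mean of column 'days_x4_times_days' is 36.0.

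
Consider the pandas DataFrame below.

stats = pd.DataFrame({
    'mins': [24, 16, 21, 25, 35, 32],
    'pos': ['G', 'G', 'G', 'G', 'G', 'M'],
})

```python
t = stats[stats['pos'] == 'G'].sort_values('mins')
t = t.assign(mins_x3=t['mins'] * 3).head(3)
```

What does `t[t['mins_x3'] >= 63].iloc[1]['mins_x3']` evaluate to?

filter rows where pos == 'G':
   mins pos
0    24   G
1    16   G
2    21   G
3    25   G
4    35   G
sort by mins:
   mins pos
1    16   G
2    21   G
0    24   G
3    25   G
4    35   G
add column mins_x3 = t['mins'] * 3:
   mins pos  mins_x3
1    16   G       48
2    21   G       63
0    24   G       72
3    25   G       75
4    35   G      105
take first 3 rows:
   mins pos  mins_x3
1    16   G       48
2    21   G       63
0    24   G       72
filter rows where mins_x3 >= 63:
   mins pos  mins_x3
2    21   G       63
0    24   G       72
Finally, value at position 1, column 'mins_x3' = 72.

72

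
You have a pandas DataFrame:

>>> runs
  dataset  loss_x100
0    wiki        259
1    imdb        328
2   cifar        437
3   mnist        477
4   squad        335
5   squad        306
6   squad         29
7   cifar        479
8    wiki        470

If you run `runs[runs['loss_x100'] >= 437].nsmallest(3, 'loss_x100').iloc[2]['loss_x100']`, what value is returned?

477

filter rows where loss_x100 >= 437:
  dataset  loss_x100
2   cifar        437
3   mnist        477
7   cifar        479
8    wiki        470
take 3 rows with smallest loss_x100:
  dataset  loss_x100
2   cifar        437
8    wiki        470
3   mnist        477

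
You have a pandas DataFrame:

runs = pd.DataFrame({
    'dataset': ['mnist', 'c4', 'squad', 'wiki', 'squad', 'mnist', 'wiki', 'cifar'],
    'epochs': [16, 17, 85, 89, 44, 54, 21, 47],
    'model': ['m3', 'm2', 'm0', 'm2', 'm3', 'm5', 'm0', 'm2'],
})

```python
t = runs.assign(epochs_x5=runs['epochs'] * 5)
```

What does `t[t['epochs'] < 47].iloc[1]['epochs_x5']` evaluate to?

add column epochs_x5 = runs['epochs'] * 5:
  dataset  epochs model  epochs_x5
0   mnist      16    m3         80
1      c4      17    m2         85
2   squad      85    m0        425
3    wiki      89    m2        445
4   squad      44    m3        220
5   mnist      54    m5        270
6    wiki      21    m0        105
7   cifar      47    m2        235
filter rows where epochs < 47:
  dataset  epochs model  epochs_x5
0   mnist      16    m3         80
1      c4      17    m2         85
4   squad      44    m3        220
6    wiki      21    m0        105
Taking the value at position 1, column 'epochs_x5' gives 85.

85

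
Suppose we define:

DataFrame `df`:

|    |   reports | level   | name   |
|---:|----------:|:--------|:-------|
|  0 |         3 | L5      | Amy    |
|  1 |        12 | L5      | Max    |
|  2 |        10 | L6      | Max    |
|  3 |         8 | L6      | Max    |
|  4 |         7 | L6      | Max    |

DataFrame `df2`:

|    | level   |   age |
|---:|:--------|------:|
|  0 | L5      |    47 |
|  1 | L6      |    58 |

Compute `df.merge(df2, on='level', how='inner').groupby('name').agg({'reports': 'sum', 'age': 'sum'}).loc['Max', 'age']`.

merge on 'level' (how='inner') → 5 rows:
   reports level name  age
0        3    L5  Amy   47
1       12    L5  Max   47
2       10    L6  Max   58
3        8    L6  Max   58
4        7    L6  Max   58
group by name: sum(reports), sum(age):
      reports  age
name              
Amy         3   47
Max        37  221
Reading off the value at row 'Max', column 'age', we get 221.

221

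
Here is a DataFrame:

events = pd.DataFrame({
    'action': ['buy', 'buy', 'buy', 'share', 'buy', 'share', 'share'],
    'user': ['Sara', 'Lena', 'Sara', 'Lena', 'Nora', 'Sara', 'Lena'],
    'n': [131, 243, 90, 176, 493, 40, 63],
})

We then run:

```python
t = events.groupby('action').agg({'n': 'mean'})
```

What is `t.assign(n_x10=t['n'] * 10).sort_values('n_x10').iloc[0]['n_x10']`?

group by action, mean of n:
             n
action        
buy     239.25
share    93.00
add column n_x10 = t['n'] * 10:
             n   n_x10
action                
buy     239.25  2392.5
share    93.00   930.0
sort by n_x10:
             n   n_x10
action                
share    93.00   930.0
buy     239.25  2392.5
Then the value at position 0, column 'n_x10': 930.0

930.0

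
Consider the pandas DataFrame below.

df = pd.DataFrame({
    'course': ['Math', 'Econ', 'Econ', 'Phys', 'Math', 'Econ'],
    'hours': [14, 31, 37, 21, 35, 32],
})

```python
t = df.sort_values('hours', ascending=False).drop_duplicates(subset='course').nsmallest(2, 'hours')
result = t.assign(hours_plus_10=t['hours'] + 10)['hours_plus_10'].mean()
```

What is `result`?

38.0

sort by hours descending:
  course  hours
2   Econ     37
4   Math     35
5   Econ     32
1   Econ     31
3   Phys     21
0   Math     14
drop duplicate course (keep=first):
  course  hours
2   Econ     37
4   Math     35
3   Phys     21
take 2 rows with smallest hours:
  course  hours
3   Phys     21
4   Math     35
add column hours_plus_10 = t['hours'] + 10:
  course  hours  hours_plus_10
3   Phys     21             31
4   Math     35             45
So mean() = 38.0.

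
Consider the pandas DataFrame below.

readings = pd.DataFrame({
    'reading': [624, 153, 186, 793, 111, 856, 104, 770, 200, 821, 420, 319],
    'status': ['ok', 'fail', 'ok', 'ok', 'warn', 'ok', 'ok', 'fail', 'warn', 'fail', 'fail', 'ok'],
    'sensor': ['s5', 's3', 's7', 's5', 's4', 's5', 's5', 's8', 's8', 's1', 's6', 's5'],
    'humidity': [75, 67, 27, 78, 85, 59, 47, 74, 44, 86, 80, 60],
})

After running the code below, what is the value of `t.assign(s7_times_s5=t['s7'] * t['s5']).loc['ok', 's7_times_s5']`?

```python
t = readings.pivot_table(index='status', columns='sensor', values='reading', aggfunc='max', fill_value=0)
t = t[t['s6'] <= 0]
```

pivot: rows=status, cols=sensor, max(reading):
sensor   s1   s3   s4   s5   s6   s7   s8
status                                   
fail    821  153    0    0  420    0  770
ok        0    0    0  856    0  186    0
warn      0    0  111    0    0    0  200
filter rows where s6 <= 0:
sensor  s1  s3   s4   s5  s6   s7   s8
status                                
ok       0   0    0  856   0  186    0
warn     0   0  111    0   0    0  200
add column s7_times_s5 = t['s7'] * t['s5']:
sensor  s1  s3   s4   s5  s6   s7   s8  s7_times_s5
status                                             
ok       0   0    0  856   0  186    0       159216
warn     0   0  111    0   0    0  200            0
Reading off the value at row 'ok', column 's7_times_s5', we get 159216.

159216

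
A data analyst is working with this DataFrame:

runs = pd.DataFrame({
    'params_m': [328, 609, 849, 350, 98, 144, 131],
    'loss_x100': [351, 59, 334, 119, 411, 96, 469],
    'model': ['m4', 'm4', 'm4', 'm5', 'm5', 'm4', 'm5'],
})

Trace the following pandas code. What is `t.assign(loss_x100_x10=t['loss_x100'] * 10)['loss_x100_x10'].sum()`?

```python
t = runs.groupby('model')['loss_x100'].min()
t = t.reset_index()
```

1780

group by model, min of loss_x100:
model
m4     59
m5    119
Name: loss_x100, dtype: int64
reset_index():
  model  loss_x100
0    m4         59
1    m5        119
add column loss_x100_x10 = t['loss_x100'] * 10:
  model  loss_x100  loss_x100_x10
0    m4         59            590
1    m5        119           1190
Hence 1780.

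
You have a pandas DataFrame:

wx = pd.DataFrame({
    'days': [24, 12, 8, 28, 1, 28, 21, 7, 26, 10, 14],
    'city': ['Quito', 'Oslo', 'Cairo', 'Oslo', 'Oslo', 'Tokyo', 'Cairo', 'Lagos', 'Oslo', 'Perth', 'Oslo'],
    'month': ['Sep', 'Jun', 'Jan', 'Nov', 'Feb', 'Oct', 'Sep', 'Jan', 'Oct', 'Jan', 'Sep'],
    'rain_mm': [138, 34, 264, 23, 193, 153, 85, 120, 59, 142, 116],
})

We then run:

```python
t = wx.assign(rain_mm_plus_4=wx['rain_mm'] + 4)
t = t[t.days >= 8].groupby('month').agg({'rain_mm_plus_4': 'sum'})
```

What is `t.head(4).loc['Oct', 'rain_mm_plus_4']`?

220

add column rain_mm_plus_4 = wx['rain_mm'] + 4:
    days   city month  rain_mm  rain_mm_plus_4
0     24  Quito   Sep      138             142
1     12   Oslo   Jun       34              38
2      8  Cairo   Jan      264             268
3     28   Oslo   Nov       23              27
4      1   Oslo   Feb      193             197
5     28  Tokyo   Oct      153             157
6     21  Cairo   Sep       85              89
7      7  Lagos   Jan      120             124
8     26   Oslo   Oct       59              63
9     10  Perth   Jan      142             146
10    14   Oslo   Sep      116             120
filter rows where days >= 8:
    days   city month  rain_mm  rain_mm_plus_4
0     24  Quito   Sep      138             142
1     12   Oslo   Jun       34              38
2      8  Cairo   Jan      264             268
3     28   Oslo   Nov       23              27
5     28  Tokyo   Oct      153             157
6     21  Cairo   Sep       85              89
8     26   Oslo   Oct       59              63
9     10  Perth   Jan      142             146
10    14   Oslo   Sep      116             120
group by month, sum of rain_mm_plus_4:
       rain_mm_plus_4
month                
Jan               414
Jun                38
Nov                27
Oct               220
Sep               351
take first 4 rows:
       rain_mm_plus_4
month                
Jan               414
Jun                38
Nov                27
Oct               220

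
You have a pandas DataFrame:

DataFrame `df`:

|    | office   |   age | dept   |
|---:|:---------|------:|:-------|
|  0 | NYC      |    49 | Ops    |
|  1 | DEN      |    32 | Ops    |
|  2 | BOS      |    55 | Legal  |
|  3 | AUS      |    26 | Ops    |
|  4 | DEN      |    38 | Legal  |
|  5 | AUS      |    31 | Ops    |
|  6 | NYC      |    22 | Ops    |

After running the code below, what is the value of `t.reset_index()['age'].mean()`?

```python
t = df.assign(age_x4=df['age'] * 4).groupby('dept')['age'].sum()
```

126.5

add column age_x4 = df['age'] * 4:
  office  age   dept  age_x4
0    NYC   49    Ops     196
1    DEN   32    Ops     128
2    BOS   55  Legal     220
3    AUS   26    Ops     104
4    DEN   38  Legal     152
5    AUS   31    Ops     124
6    NYC   22    Ops      88
group by dept, sum of age:
dept
Legal     93
Ops      160
Name: age, dtype: int64
reset_index():
    dept  age
0  Legal   93
1    Ops  160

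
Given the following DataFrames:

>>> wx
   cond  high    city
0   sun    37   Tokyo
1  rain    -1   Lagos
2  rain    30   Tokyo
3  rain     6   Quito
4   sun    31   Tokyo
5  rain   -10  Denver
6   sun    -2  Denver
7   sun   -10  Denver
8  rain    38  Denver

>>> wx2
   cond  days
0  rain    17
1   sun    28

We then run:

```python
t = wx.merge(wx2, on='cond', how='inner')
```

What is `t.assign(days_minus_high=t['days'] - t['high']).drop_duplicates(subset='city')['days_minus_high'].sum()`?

merge on 'cond' (how='inner') → 9 rows:
   cond  high    city  days
0   sun    37   Tokyo    28
1  rain    -1   Lagos    17
2  rain    30   Tokyo    17
3  rain     6   Quito    17
4   sun    31   Tokyo    28
5  rain   -10  Denver    17
6   sun    -2  Denver    28
7   sun   -10  Denver    28
8  rain    38  Denver    17
add column days_minus_high = t['days'] - t['high']:
   cond  high    city  days  days_minus_high
0   sun    37   Tokyo    28               -9
1  rain    -1   Lagos    17               18
2  rain    30   Tokyo    17              -13
3  rain     6   Quito    17               11
4   sun    31   Tokyo    28               -3
5  rain   -10  Denver    17               27
6   sun    -2  Denver    28               30
7   sun   -10  Denver    28               38
8  rain    38  Denver    17              -21
drop duplicate city (keep=first):
   cond  high    city  days  days_minus_high
0   sun    37   Tokyo    28               -9
1  rain    -1   Lagos    17               18
3  rain     6   Quito    17               11
5  rain   -10  Denver    17               27
Then the sum of column 'days_minus_high': 47

47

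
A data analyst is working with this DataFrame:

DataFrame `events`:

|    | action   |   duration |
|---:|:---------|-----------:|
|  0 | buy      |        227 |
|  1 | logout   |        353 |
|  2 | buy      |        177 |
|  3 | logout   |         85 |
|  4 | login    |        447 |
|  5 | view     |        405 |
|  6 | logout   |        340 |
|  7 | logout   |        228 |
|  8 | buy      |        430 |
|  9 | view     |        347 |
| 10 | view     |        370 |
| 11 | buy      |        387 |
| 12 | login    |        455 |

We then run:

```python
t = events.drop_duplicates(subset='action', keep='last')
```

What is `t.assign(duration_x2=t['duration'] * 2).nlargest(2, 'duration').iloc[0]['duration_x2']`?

drop duplicate action (keep=last):
    action  duration
7   logout       228
10    view       370
11     buy       387
12   login       455
add column duration_x2 = t['duration'] * 2:
    action  duration  duration_x2
7   logout       228          456
10    view       370          740
11     buy       387          774
12   login       455          910
take 2 rows with largest duration:
   action  duration  duration_x2
12  login       455          910
11    buy       387          774

910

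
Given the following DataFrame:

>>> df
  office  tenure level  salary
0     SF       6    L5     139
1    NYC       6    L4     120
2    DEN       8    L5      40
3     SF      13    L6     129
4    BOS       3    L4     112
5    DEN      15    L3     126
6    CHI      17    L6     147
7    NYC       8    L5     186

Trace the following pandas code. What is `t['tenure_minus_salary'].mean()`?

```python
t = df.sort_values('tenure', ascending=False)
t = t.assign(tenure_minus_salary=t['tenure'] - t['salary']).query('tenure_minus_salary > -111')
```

sort by tenure descending:
  office  tenure level  salary
6    CHI      17    L6     147
5    DEN      15    L3     126
3     SF      13    L6     129
2    DEN       8    L5      40
7    NYC       8    L5     186
0     SF       6    L5     139
1    NYC       6    L4     120
4    BOS       3    L4     112
add column tenure_minus_salary = t['tenure'] - t['salary']:
  office  tenure level  salary  tenure_minus_salary
6    CHI      17    L6     147                 -130
5    DEN      15    L3     126                 -111
3     SF      13    L6     129                 -116
2    DEN       8    L5      40                  -32
7    NYC       8    L5     186                 -178
0     SF       6    L5     139                 -133
1    NYC       6    L4     120                 -114
4    BOS       3    L4     112                 -109
filter rows where tenure_minus_salary > -111:
  office  tenure level  salary  tenure_minus_salary
2    DEN       8    L5      40                  -32
4    BOS       3    L4     112                 -109
Finally, mean of column 'tenure_minus_salary' = -70.5.

-70.5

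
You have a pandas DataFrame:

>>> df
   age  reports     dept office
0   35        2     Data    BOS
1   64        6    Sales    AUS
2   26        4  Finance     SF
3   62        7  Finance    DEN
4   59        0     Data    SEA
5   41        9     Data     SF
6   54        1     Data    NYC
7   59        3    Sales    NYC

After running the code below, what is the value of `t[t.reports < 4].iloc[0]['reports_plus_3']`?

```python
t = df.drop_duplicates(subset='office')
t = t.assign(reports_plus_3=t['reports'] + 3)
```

drop duplicate office (keep=first):
   age  reports     dept office
0   35        2     Data    BOS
1   64        6    Sales    AUS
2   26        4  Finance     SF
3   62        7  Finance    DEN
4   59        0     Data    SEA
6   54        1     Data    NYC
add column reports_plus_3 = t['reports'] + 3:
   age  reports     dept office  reports_plus_3
0   35        2     Data    BOS               5
1   64        6    Sales    AUS               9
2   26        4  Finance     SF               7
3   62        7  Finance    DEN              10
4   59        0     Data    SEA               3
6   54        1     Data    NYC               4
filter rows where reports < 4:
   age  reports  dept office  reports_plus_3
0   35        2  Data    BOS               5
4   59        0  Data    SEA               3
6   54        1  Data    NYC               4

5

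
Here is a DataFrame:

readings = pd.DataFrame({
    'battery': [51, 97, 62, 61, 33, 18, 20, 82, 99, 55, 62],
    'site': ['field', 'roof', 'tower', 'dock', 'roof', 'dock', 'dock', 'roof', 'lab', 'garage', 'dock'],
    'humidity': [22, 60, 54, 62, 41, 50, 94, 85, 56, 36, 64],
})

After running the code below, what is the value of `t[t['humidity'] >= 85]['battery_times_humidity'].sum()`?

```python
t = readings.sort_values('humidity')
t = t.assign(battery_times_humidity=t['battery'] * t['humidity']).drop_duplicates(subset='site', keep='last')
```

sort by humidity:
    battery    site  humidity
0        51   field        22
9        55  garage        36
4        33    roof        41
5        18    dock        50
2        62   tower        54
8        99     lab        56
1        97    roof        60
3        61    dock        62
10       62    dock        64
7        82    roof        85
6        20    dock        94
add column battery_times_humidity = t['battery'] * t['humidity']:
    battery    site  humidity  battery_times_humidity
0        51   field        22                    1122
9        55  garage        36                    1980
4        33    roof        41                    1353
5        18    dock        50                     900
2        62   tower        54                    3348
8        99     lab        56                    5544
1        97    roof        60                    5820
3        61    dock        62                    3782
10       62    dock        64                    3968
7        82    roof        85                    6970
6        20    dock        94                    1880
drop duplicate site (keep=last):
   battery    site  humidity  battery_times_humidity
0       51   field        22                    1122
9       55  garage        36                    1980
2       62   tower        54                    3348
8       99     lab        56                    5544
7       82    roof        85                    6970
6       20    dock        94                    1880
filter rows where humidity >= 85:
   battery  site  humidity  battery_times_humidity
7       82  roof        85                    6970
6       20  dock        94                    1880
Reading off the sum of column 'battery_times_humidity', we get 8850.

8850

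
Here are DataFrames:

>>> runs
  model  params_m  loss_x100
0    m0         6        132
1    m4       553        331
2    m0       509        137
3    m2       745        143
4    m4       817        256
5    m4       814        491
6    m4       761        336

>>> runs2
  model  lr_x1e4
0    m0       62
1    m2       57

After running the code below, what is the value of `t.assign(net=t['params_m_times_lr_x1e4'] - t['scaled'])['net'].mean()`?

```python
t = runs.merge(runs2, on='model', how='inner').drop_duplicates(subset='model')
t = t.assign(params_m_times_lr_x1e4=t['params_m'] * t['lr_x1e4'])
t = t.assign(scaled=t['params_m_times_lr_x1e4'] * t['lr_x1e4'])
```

-1200366.0

merge on 'model' (how='inner') → 3 rows:
  model  params_m  loss_x100  lr_x1e4
0    m0         6        132       62
1    m0       509        137       62
2    m2       745        143       57
drop duplicate model (keep=first):
  model  params_m  loss_x100  lr_x1e4
0    m0         6        132       62
2    m2       745        143       57
add column params_m_times_lr_x1e4 = t['params_m'] * t['lr_x1e4']:
  model  params_m  loss_x100  lr_x1e4  params_m_times_lr_x1e4
0    m0         6        132       62                     372
2    m2       745        143       57                   42465
add column scaled = t['params_m_times_lr_x1e4'] * t['lr_x1e4']:
  model  params_m  loss_x100  lr_x1e4  params_m_times_lr_x1e4   scaled
0    m0         6        132       62                     372    23064
2    m2       745        143       57                   42465  2420505
add column net = t['params_m_times_lr_x1e4'] - t['scaled']:
  model  params_m  loss_x100  lr_x1e4  params_m_times_lr_x1e4   scaled      net
0    m0         6        132       62                     372    23064   -22692
2    m2       745        143       57                   42465  2420505 -2378040
So mean() = -1200366.0.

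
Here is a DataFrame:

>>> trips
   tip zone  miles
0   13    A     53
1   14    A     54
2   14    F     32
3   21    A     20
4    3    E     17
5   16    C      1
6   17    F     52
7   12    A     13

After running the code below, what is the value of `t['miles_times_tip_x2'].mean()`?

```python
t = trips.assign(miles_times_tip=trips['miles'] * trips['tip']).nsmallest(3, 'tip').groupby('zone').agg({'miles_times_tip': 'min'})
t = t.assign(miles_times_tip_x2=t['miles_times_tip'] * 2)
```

207.0

add column miles_times_tip = trips['miles'] * trips['tip']:
   tip zone  miles  miles_times_tip
0   13    A     53              689
1   14    A     54              756
2   14    F     32              448
3   21    A     20              420
4    3    E     17               51
5   16    C      1               16
6   17    F     52              884
7   12    A     13              156
take 3 rows with smallest tip:
   tip zone  miles  miles_times_tip
4    3    E     17               51
7   12    A     13              156
0   13    A     53              689
group by zone, min of miles_times_tip:
      miles_times_tip
zone                 
A                 156
E                  51
add column miles_times_tip_x2 = t['miles_times_tip'] * 2:
      miles_times_tip  miles_times_tip_x2
zone                                     
A                 156                 312
E                  51                 102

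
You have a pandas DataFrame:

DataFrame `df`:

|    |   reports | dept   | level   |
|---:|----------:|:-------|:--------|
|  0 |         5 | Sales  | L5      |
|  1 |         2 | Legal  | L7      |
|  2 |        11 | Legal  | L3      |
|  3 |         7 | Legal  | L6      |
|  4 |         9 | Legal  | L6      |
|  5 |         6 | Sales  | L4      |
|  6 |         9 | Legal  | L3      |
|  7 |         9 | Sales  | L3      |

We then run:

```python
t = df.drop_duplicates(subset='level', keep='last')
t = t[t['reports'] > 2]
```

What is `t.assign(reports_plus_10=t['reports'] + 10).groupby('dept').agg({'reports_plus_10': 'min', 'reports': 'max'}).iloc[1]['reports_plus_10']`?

drop duplicate level (keep=last):
   reports   dept level
0        5  Sales    L5
1        2  Legal    L7
4        9  Legal    L6
5        6  Sales    L4
7        9  Sales    L3
filter rows where reports > 2:
   reports   dept level
0        5  Sales    L5
4        9  Legal    L6
5        6  Sales    L4
7        9  Sales    L3
add column reports_plus_10 = t['reports'] + 10:
   reports   dept level  reports_plus_10
0        5  Sales    L5               15
4        9  Legal    L6               19
5        6  Sales    L4               16
7        9  Sales    L3               19
group by dept: min(reports_plus_10), max(reports):
       reports_plus_10  reports
dept                           
Legal               19        9
Sales               15        9
value at position 1, column 'reports_plus_10' → 15

15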